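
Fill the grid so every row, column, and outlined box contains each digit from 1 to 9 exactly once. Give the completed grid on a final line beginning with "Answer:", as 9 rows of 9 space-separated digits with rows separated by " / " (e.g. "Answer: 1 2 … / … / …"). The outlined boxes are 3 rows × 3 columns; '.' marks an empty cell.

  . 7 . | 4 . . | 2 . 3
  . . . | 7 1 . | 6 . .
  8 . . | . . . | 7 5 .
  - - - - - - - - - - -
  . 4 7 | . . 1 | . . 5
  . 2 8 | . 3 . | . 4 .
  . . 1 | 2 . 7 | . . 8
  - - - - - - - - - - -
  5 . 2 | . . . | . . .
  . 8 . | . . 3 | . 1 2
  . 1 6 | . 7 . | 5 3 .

Step 1. [r7c7∈{4,8,9}] across col 7, 8 lands solely at r7c7 ⇒ r7c7=8.
Step 2. [r8c7∈{4,9}] 4 has one home in col 7: r8c7, so r8c7=4.
Step 3. [r9c9∈{9}] r9c9 is down to just 9 ⇒ r9c9=9.
Step 4. [r8c3∈{9}] nothing but 9 survives at r8c3. So r8c3=9.
Step 5. [r6c2∈{3,5,6,9}] across box 4, 5 lands solely at r6c2 ⇒ r6c2=5.
Step 6. [r3c2∈{3,6,9}] in col 2, 6 fits only at r3c2, so r3c2=6.
Step 7. [r2c2∈{3,9}] r2c2 is the only open cell in col 2 admitting 9. So r2c2=9.
Step 8. [r1c8∈{8,9}] r1c8 is the only open cell in box 3 admitting 9 ⇒ r1c8=9.
Step 9. [r6c8∈{6}] r6c8 has the single candidate 6. So r6c8=6.
Step 10. [r7c9∈{6,7}] 6 has one home in col 9: r7c9. So r7c9=6.
Step 11. [r9c6∈{2,4,8}] 2 has one home in row 9: r9c6. So r9c6=2.
Step 12. [r3c6∈{9}] r3c6 is down to just 9 ⇒ r3c6=9.
Step 13. [r2c9∈{4}] r2c9 is down to just 4, so r2c9=4.
Step 14. [r1c3∈{5}] r1c3 has the single candidate 5, so r1c3=5.
Step 15. [r2c3∈{3}] only 3 remains possible at r2c3. So r2c3=3.
Step 16. [r6c5∈{4,9}] 4 has one home in row 6: r6c5, so r6c5=4.
Step 17. [r7c5∈{9}] only 9 remains possible at r7c5 ⇒ r7c5=9.
Step 18. [r2c6∈{5,8}] r2c6 is the only open cell in row 2 admitting 5 ⇒ r2c6=5.
Step 19. [r5c6∈{6}] nothing but 6 survives at r5c6, so r5c6=6.
Step 20. [r5c1∈{9}] nothing but 9 survives at r5c1 ⇒ r5c1=9.
Step 21. [r4c5∈{8}] nothing but 8 survives at r4c5 ⇒ r4c5=8.
Step 22. [r6c7∈{3,9}] across row 6, 9 lands solely at r6c7 ⇒ r6c7=9.
Step 23. [r8c4∈{5,6}] in col 4, 6 fits only at r8c4, so r8c4=6.
Step 24. [r6c1∈{3}] r6c1 has the single candidate 3, so r6c1=3.
Step 25. [r5c9∈{1,7}] row 5 places 7 nowhere but r5c9 ⇒ r5c9=7.
Step 26. [r4c7∈{3}] r4c7 is down to just 3. So r4c7=3.
Step 27. [r1c1∈{1}] r1c1's peers cover all but 1 ⇒ r1c1=1.
Step 28. [r9c1∈{4}] only 4 remains possible at r9c1. So r9c1=4.
Step 29. [r5c4∈{5}] nothing but 5 survives at r5c4 ⇒ r5c4=5.
Step 30. [r4c8∈{2}] nothing but 2 survives at r4c8. So r4c8=2.
Step 31. [r7c8∈{7}] only 7 remains possible at r7c8 ⇒ r7c8=7.
Step 32. [r7c2∈{3}] r7c2 has the single candidate 3. So r7c2=3.
Step 33. [r2c8∈{8}] r2c8 is down to just 8. So r2c8=8.
Step 34. [r2c1∈{2}] r2c1 has the single candidate 2, so r2c1=2.
Step 35. [r4c1∈{6}] r4c1 has the single candidate 6. So r4c1=6.
Step 36. [r5c7∈{1}] r5c7 is down to just 1, so r5c7=1.
Step 37. [r1c5∈{6}] r1c5 has the single candidate 6 ⇒ r1c5=6.
Step 38. [r3c4∈{3}] nothing but 3 survives at r3c4 ⇒ r3c4=3.
Step 39. [r7c4∈{1}] only 1 remains possible at r7c4, so r7c4=1.
Step 40. [r7c6∈{4}] r7c6's peers cover all but 4. So r7c6=4.
Step 41. [r9c4∈{8}] r9c4's peers cover all but 8 ⇒ r9c4=8.
Step 42. [r4c4∈{9}] r4c4's peers cover all but 9. So r4c4=9.
Step 43. [r3c3∈{4}] r3c3's peers cover all but 4. So r3c3=4.
Step 44. [r8c1∈{7}] nothing but 7 survives at r8c1, so r8c1=7.
Step 45. [r3c5∈{2}] r3c5 has the single candidate 2. So r3c5=2.
Step 46. [r8c5∈{5}] r8c5's peers cover all but 5 ⇒ r8c5=5.
Step 47. [r3c9∈{1}] r3c9's peers cover all but 1. So r3c9=1.
Step 48. [r1c6∈{8}] nothing but 8 survives at r1c6. So r1c6=8.

Answer: 1 7 5 4 6 8 2 9 3 / 2 9 3 7 1 5 6 8 4 / 8 6 4 3 2 9 7 5 1 / 6 4 7 9 8 1 3 2 5 / 9 2 8 5 3 6 1 4 7 / 3 5 1 2 4 7 9 6 8 / 5 3 2 1 9 4 8 7 6 / 7 8 9 6 5 3 4 1 2 / 4 1 6 8 7 2 5 3 9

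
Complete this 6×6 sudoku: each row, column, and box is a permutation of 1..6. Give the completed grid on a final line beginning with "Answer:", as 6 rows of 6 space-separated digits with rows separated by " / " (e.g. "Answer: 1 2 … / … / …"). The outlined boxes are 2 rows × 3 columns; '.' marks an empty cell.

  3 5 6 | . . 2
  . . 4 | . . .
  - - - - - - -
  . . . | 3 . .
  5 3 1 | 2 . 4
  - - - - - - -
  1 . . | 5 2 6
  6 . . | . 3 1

Step 1. [r3c5∈{1,5,6}] r3c5 is the only open cell in row 3 admitting 1 ⇒ r3c5=1.
Step 2. [r3c3∈{2}] r3c3 has the single candidate 2, so r3c3=2.
Step 3. [r5c2∈{4}] r5c2's peers cover all but 4 ⇒ r5c2=4.
Step 4. [r1c4∈{1,4}] row 1 places 1 nowhere but r1c4, so r1c4=1.
Step 5. [r2c5∈{5,6}] 5 has one home in col 5: r2c5, so r2c5=5.
Step 6. [r6c2∈{2}] r6c2 has the single candidate 2. So r6c2=2.
Step 7. [r2c2∈{1}] only 1 remains possible at r2c2 ⇒ r2c2=1.
Step 8. [r2c1∈{2}] nothing but 2 survives at r2c1, so r2c1=2.
Step 9. [r6c4∈{4}] r6c4 has the single candidate 4, so r6c4=4.
Step 10. [r3c6∈{5}] r3c6's peers cover all but 5. So r3c6=5.
Step 11. [r2c4∈{6}] r2c4 has the single candidate 6. So r2c4=6.
Step 12. [r4c5∈{6}] only 6 remains possible at r4c5 ⇒ r4c5=6.
Step 13. [r5c3∈{3}] r5c3 has the single candidate 3 ⇒ r5c3=3.
Step 14. [r3c1∈{4}] nothing but 4 survives at r3c1 ⇒ r3c1=4.
Step 15. [r3c2∈{6}] r3c2 has the single candidate 6, so r3c2=6.
Step 16. [r6c3∈{5}] r6c3 has the single candidate 5, so r6c3=5.
Step 17. [r2c6∈{3}] only 3 remains possible at r2c6. So r2c6=3.
Step 18. [r1c5∈{4}] r1c5 is down to just 4, so r1c5=4.

Answer: 3 5 6 1 4 2 / 2 1 4 6 5 3 / 4 6 2 3 1 5 / 5 3 1 2 6 4 / 1 4 3 5 2 6 / 6 2 5 4 3 1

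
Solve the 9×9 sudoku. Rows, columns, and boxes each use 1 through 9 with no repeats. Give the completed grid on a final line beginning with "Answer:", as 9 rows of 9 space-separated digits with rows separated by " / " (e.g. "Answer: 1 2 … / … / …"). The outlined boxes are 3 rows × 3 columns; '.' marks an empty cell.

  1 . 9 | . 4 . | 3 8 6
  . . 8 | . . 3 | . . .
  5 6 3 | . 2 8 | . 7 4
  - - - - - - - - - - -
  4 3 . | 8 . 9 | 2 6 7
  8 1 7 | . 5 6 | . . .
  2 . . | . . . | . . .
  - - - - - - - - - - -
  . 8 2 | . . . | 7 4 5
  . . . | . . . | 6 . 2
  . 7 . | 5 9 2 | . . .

Step 1. [r8c8∈{1,3,9}] across box 9, 9 lands solely at r8c8 ⇒ r8c8=9.
Step 2. [r7c6∈{1}] nothing but 1 survives at r7c6. So r7c6=1.
Step 3. [r5c8∈{3}] r5c8 is down to just 3. So r5c8=3.
Step 4. [r9c8∈{1}] r9c8 has the single candidate 1, so r9c8=1.
Step 5. [r1c4∈{7}] r1c4's peers cover all but 7, so r1c4=7.
Step 6. [r5c9∈{9}] only 9 remains possible at r5c9 ⇒ r5c9=9.
Step 7. [r2c9∈{1}] r2c9 is down to just 1. So r2c9=1.
Step 8. [r6c7∈{1,4,5,8}] in col 7, 1 fits only at r6c7, so r6c7=1.
Step 9. [r8c1∈{3}] only 3 remains possible at r8c1. So r8c1=3.
Step 10. [r8c4∈{4}] only 4 remains possible at r8c4, so r8c4=4.
Step 11. [r4c3∈{5}] r4c3's peers cover all but 5 ⇒ r4c3=5.
Step 12. [r8c6∈{7}] only 7 remains possible at r8c6, so r8c6=7.
Step 13. [r2c8∈{2,5}] r2c8 is the only open cell in col 8 admitting 2, so r2c8=2.
Step 14. [r2c5∈{6}] r2c5's peers cover all but 6 ⇒ r2c5=6.
Step 15. [r7c5∈{3}] nothing but 3 survives at r7c5. So r7c5=3.
Step 16. [r9c1∈{6}] nothing but 6 survives at r9c1 ⇒ r9c1=6.
Step 17. [r3c7∈{9}] r3c7 has the single candidate 9 ⇒ r3c7=9.
Step 18. [r9c7∈{8}] r9c7's peers cover all but 8, so r9c7=8.
Step 19. [r1c6∈{5}] nothing but 5 survives at r1c6 ⇒ r1c6=5.
Step 20. [r7c4∈{6}] only 6 remains possible at r7c4, so r7c4=6.
Step 21. [r7c1∈{9}] only 9 remains possible at r7c1, so r7c1=9.
Step 22. [r2c4∈{9}] r2c4 is down to just 9 ⇒ r2c4=9.
Step 23. [r9c9∈{3}] only 3 remains possible at r9c9 ⇒ r9c9=3.
Step 24. [r6c9∈{8}] r6c9 is down to just 8. So r6c9=8.
Step 25. [r4c5∈{1}] r4c5's peers cover all but 1 ⇒ r4c5=1.
Step 26. [r8c2∈{5}] only 5 remains possible at r8c2. So r8c2=5.
Step 27. [r2c2∈{4}] r2c2 has the single candidate 4, so r2c2=4.
Step 28. [r6c5∈{7}] only 7 remains possible at r6c5. So r6c5=7.
Step 29. [r6c3∈{6}] r6c3 has the single candidate 6 ⇒ r6c3=6.
Step 30. [r8c5∈{8}] r8c5's peers cover all but 8. So r8c5=8.
Step 31. [r6c4∈{3}] r6c4's peers cover all but 3, so r6c4=3.
Step 32. [r1c2∈{2}] r1c2 is down to just 2, so r1c2=2.
Step 33. [r6c8∈{5}] nothing but 5 survives at r6c8, so r6c8=5.
Step 34. [r5c7∈{4}] r5c7's peers cover all but 4. So r5c7=4.
Step 35. [r9c3∈{4}] r9c3 is down to just 4, so r9c3=4.
Step 36. [r6c6∈{4}] nothing but 4 survives at r6c6 ⇒ r6c6=4.
Step 37. [r2c1∈{7}] r2c1 has the single candidate 7, so r2c1=7.
Step 38. [r3c4∈{1}] nothing but 1 survives at r3c4 ⇒ r3c4=1.
Step 39. [r8c3∈{1}] only 1 remains possible at r8c3 ⇒ r8c3=1.
Step 40. [r2c7∈{5}] nothing but 5 survives at r2c7. So r2c7=5.
Step 41. [r6c2∈{9}] r6c2 is down to just 9. So r6c2=9.
Step 42. [r5c4∈{2}] r5c4 has the single candidate 2, so r5c4=2.

Answer: 1 2 9 7 4 5 3 8 6 / 7 4 8 9 6 3 5 2 1 / 5 6 3 1 2 8 9 7 4 / 4 3 5 8 1 9 2 6 7 / 8 1 7 2 5 6 4 3 9 / 2 9 6 3 7 4 1 5 8 / 9 8 2 6 3 1 7 4 5 / 3 5 1 4 8 7 6 9 2 / 6 7 4 5 9 2 8 1 3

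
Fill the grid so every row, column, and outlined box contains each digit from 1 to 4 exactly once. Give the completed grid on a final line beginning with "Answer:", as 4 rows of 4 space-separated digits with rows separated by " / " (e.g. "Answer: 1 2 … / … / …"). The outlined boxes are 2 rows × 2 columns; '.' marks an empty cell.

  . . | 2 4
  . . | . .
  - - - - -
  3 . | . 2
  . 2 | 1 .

Step 1. [r1c1∈{1}] nothing but 1 survives at r1c1 ⇒ r1c1=1.
Step 2. [r2c3∈{3}] r2c3's peers cover all but 3. So r2c3=3.
Step 3. [r2c2∈{4}] nothing but 4 survives at r2c2 ⇒ r2c2=4.
Step 4. [r2c4∈{1}] nothing but 1 survives at r2c4. So r2c4=1.
Step 5. [r4c4∈{3}] r4c4 has the single candidate 3 ⇒ r4c4=3.
Step 6. [r3c2∈{1}] only 1 remains possible at r3c2, so r3c2=1.
Step 7. [r1c2∈{3}] only 3 remains possible at r1c2, so r1c2=3.
Step 8. [r2c1∈{2}] r2c1's peers cover all but 2, so r2c1=2.
Step 9. [r4c1∈{4}] r4c1 is down to just 4, so r4c1=4.
Step 10. [r3c3∈{4}] nothing but 4 survives at r3c3 ⇒ r3c3=4.

Answer: 1 3 2 4 / 2 4 3 1 / 3 1 4 2 / 4 2 1 3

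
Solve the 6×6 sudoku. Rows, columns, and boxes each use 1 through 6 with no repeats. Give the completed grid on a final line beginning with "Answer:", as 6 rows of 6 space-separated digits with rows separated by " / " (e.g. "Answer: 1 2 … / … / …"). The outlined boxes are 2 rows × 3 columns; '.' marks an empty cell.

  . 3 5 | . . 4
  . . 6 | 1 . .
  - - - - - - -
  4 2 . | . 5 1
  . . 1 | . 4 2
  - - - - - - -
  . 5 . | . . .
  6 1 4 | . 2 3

Step 1. [r3c4∈{3,6}] 6 has one home in row 3: r3c4 ⇒ r3c4=6.
Step 2. [r5c3∈{2,3}] col 3 places 2 nowhere but r5c3. So r5c3=2.
Step 3. [r1c1∈{1,2}] row 1 places 1 nowhere but r1c1 ⇒ r1c1=1.
Step 4. [r5c1∈{3}] r5c1 is down to just 3, so r5c1=3.
Step 5. [r5c6∈{6}] r5c6's peers cover all but 6 ⇒ r5c6=6.
Step 6. [r4c1∈{5}] r4c1's peers cover all but 5 ⇒ r4c1=5.
Step 7. [r5c4∈{4}] only 4 remains possible at r5c4, so r5c4=4.
Step 8. [r6c4∈{5}] only 5 remains possible at r6c4 ⇒ r6c4=5.
Step 9. [r2c5∈{3}] r2c5 has the single candidate 3 ⇒ r2c5=3.
Step 10. [r1c4∈{2}] r1c4's peers cover all but 2, so r1c4=2.
Step 11. [r5c5∈{1}] only 1 remains possible at r5c5. So r5c5=1.
Step 12. [r2c1∈{2}] r2c1 is down to just 2, so r2c1=2.
Step 13. [r2c2∈{4}] r2c2's peers cover all but 4, so r2c2=4.
Step 14. [r3c3∈{3}] only 3 remains possible at r3c3 ⇒ r3c3=3.
Step 15. [r2c6∈{5}] only 5 remains possible at r2c6. So r2c6=5.
Step 16. [r4c2∈{6}] nothing but 6 survives at r4c2. So r4c2=6.
Step 17. [r1c5∈{6}] r1c5 is down to just 6. So r1c5=6.
Step 18. [r4c4∈{3}] r4c4 is down to just 3 ⇒ r4c4=3.

Answer: 1 3 5 2 6 4 / 2 4 6 1 3 5 / 4 2 3 6 5 1 / 5 6 1 3 4 2 / 3 5 2 4 1 6 / 6 1 4 5 2 3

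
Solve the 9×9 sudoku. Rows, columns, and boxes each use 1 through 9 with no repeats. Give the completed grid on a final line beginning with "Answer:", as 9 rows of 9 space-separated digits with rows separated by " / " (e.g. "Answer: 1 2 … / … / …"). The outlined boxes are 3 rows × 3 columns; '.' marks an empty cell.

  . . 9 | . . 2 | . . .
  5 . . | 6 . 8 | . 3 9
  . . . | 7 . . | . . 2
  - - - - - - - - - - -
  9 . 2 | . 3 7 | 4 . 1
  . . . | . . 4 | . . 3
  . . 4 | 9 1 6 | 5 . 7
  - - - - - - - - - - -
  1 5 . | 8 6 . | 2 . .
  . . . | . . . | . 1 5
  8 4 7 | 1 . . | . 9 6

Step 1. [r3c6∈{1,3,5,9}] in col 6, 1 fits only at r3c6. So r3c6=1.
Step 2. [r1c9∈{4,8}] 8 has one home in col 9: r1c9, so r1c9=8.
Step 3. [r3c7∈{6}] r3c7 is down to just 6. So r3c7=6.
Step 4. [r5c5∈{2,5,8}] across col 5, 8 lands solely at r5c5. So r5c5=8.
Step 5. [r7c3∈{3}] r7c3 is down to just 3, so r7c3=3.
Step 6. [r1c4∈{3,4,5}] box 2 places 3 nowhere but r1c4. So r1c4=3.
Step 7. [r8c5∈{2,4,7,9}] across col 5, 7 lands solely at r8c5 ⇒ r8c5=7.
Step 8. [r2c3∈{1}] r2c3's peers cover all but 1. So r2c3=1.
Step 9. [r8c1∈{2,6}] r8c1 is the only open cell in col 1 admitting 2 ⇒ r8c1=2.
Step 10. [r2c7∈{7}] only 7 remains possible at r2c7, so r2c7=7.
Step 11. [r9c7∈{3}] r9c7 is down to just 3 ⇒ r9c7=3.
Step 12. [r5c2∈{1,6,7}] 1 has one home in row 5: r5c2, so r5c2=1.
Step 13. [r8c3∈{6}] r8c3 has the single candidate 6 ⇒ r8c3=6.
Step 14. [r5c4∈{2,5}] across col 4, 2 lands solely at r5c4. So r5c4=2.
Step 15. [r3c5∈{4,5,9}] r3c5 is the only open cell in row 3 admitting 9 ⇒ r3c5=9.
Step 16. [r1c5∈{4,5}] box 2 places 5 nowhere but r1c5, so r1c5=5.
Step 17. [r1c8∈{4}] only 4 remains possible at r1c8. So r1c8=4.
Step 18. [r5c1∈{6,7}] across row 5, 7 lands solely at r5c1. So r5c1=7.
Step 19. [r4c2∈{6,8}] across box 4, 6 lands solely at r4c2. So r4c2=6.
Step 20. [r6c2∈{3,8}] 8 has one home in box 4: r6c2. So r6c2=8.
Step 21. [r3c1∈{3,4}] r3c1 is the only open cell in row 3 admitting 4 ⇒ r3c1=4.
Step 22. [r8c2∈{9}] nothing but 9 survives at r8c2, so r8c2=9.
Step 23. [r7c6∈{9}] r7c6 has the single candidate 9, so r7c6=9.
Step 24. [r3c3∈{8}] only 8 remains possible at r3c3. So r3c3=8.
Step 25. [r3c8∈{5}] r3c8's peers cover all but 5 ⇒ r3c8=5.
Step 26. [r1c2∈{7}] nothing but 7 survives at r1c2. So r1c2=7.
Step 27. [r8c4∈{4}] r8c4's peers cover all but 4. So r8c4=4.
Step 28. [r5c7∈{9}] nothing but 9 survives at r5c7 ⇒ r5c7=9.
Step 29. [r4c4∈{5}] nothing but 5 survives at r4c4 ⇒ r4c4=5.
Step 30. [r7c9∈{4}] only 4 remains possible at r7c9. So r7c9=4.
Step 31. [r6c8∈{2}] r6c8's peers cover all but 2, so r6c8=2.
Step 32. [r3c2∈{3}] r3c2 has the single candidate 3 ⇒ r3c2=3.
Step 33. [r8c7∈{8}] r8c7's peers cover all but 8 ⇒ r8c7=8.
Step 34. [r2c5∈{4}] nothing but 4 survives at r2c5. So r2c5=4.
Step 35. [r9c5∈{2}] r9c5's peers cover all but 2. So r9c5=2.
Step 36. [r9c6∈{5}] r9c6 is down to just 5 ⇒ r9c6=5.
Step 37. [r5c3∈{5}] r5c3 is down to just 5 ⇒ r5c3=5.
Step 38. [r1c1∈{6}] r1c1's peers cover all but 6 ⇒ r1c1=6.
Step 39. [r1c7∈{1}] r1c7 has the single candidate 1 ⇒ r1c7=1.
Step 40. [r8c6∈{3}] r8c6 is down to just 3 ⇒ r8c6=3.
Step 41. [r7c8∈{7}] nothing but 7 survives at r7c8, so r7c8=7.
Step 42. [r4c8∈{8}] r4c8 has the single candidate 8. So r4c8=8.
Step 43. [r2c2∈{2}] nothing but 2 survives at r2c2 ⇒ r2c2=2.
Step 44. [r6c1∈{3}] r6c1's peers cover all but 3 ⇒ r6c1=3.
Step 45. [r5c8∈{6}] r5c8 is down to just 6 ⇒ r5c8=6.

Answer: 6 7 9 3 5 2 1 4 8 / 5 2 1 6 4 8 7 3 9 / 4 3 8 7 9 1 6 5 2 / 9 6 2 5 3 7 4 8 1 / 7 1 5 2 8 4 9 6 3 / 3 8 4 9 1 6 5 2 7 / 1 5 3 8 6 9 2 7 4 / 2 9 6 4 7 3 8 1 5 / 8 4 7 1 2 5 3 9 6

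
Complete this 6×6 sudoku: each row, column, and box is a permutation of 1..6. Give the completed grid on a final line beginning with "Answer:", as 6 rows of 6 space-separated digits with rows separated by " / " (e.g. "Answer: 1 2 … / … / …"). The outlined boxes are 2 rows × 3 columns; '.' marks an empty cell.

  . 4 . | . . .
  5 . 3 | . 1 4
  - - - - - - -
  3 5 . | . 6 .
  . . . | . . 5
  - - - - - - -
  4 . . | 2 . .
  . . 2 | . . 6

Step 1. [r6c1∈{1}] r6c1 is down to just 1. So r6c1=1.
Step 2. [r4c2∈{1,2,6}] r4c2 is the only open cell in col 2 admitting 1, so r4c2=1.
Step 3. [r6c2∈{3}] r6c2's peers cover all but 3, so r6c2=3.
Step 4. [r3c6∈{1,2}] 2 has one home in row 3: r3c6. So r3c6=2.
Step 5. [r1c5∈{2,3,5}] r1c5 is the only open cell in col 5 admitting 2, so r1c5=2.
Step 6. [r1c1∈{6}] only 6 remains possible at r1c1. So r1c1=6.
Step 7. [r5c3∈{5,6}] r5c3 is the only open cell in col 3 admitting 5 ⇒ r5c3=5.
Step 8. [r1c6∈{3}] r1c6 has the single candidate 3. So r1c6=3.
Step 9. [r4c4∈{3,4}] col 4 places 3 nowhere but r4c4. So r4c4=3.
Step 10. [r4c5∈{4}] r4c5 has the single candidate 4. So r4c5=4.
Step 11. [r6c4∈{4,5}] across row 6, 4 lands solely at r6c4. So r6c4=4.
Step 12. [r1c4∈{5}] r1c4 has the single candidate 5, so r1c4=5.
Step 13. [r6c5∈{5}] only 5 remains possible at r6c5. So r6c5=5.
Step 14. [r5c5∈{3}] nothing but 3 survives at r5c5 ⇒ r5c5=3.
Step 15. [r4c1∈{2}] r4c1 is down to just 2. So r4c1=2.
Step 16. [r3c3∈{4}] nothing but 4 survives at r3c3. So r3c3=4.
Step 17. [r5c2∈{6}] r5c2 is down to just 6 ⇒ r5c2=6.
Step 18. [r1c3∈{1}] r1c3 is down to just 1 ⇒ r1c3=1.
Step 19. [r4c3∈{6}] r4c3 has the single candidate 6, so r4c3=6.
Step 20. [r5c6∈{1}] r5c6 has the single candidate 1 ⇒ r5c6=1.
Step 21. [r2c2∈{2}] nothing but 2 survives at r2c2, so r2c2=2.
Step 22. [r3c4∈{1}] nothing but 1 survives at r3c4 ⇒ r3c4=1.
Step 23. [r2c4∈{6}] r2c4 is down to just 6 ⇒ r2c4=6.

Answer: 6 4 1 5 2 3 / 5 2 3 6 1 4 / 3 5 4 1 6 2 / 2 1 6 3 4 5 / 4 6 5 2 3 1 / 1 3 2 4 5 6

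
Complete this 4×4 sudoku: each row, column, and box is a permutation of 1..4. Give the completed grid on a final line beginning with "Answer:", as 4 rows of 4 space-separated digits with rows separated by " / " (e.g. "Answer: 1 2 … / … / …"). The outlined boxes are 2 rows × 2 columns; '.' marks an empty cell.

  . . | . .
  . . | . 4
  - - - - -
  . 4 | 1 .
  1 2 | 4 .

Step 1. [r3c1∈{3}] only 3 remains possible at r3c1 ⇒ r3c1=3.
Step 2. [r1c4∈{1,2,3}] r1c4 is the only open cell in col 4 admitting 1, so r1c4=1.
Step 3. [r1c2∈{3}] nothing but 3 survives at r1c2. So r1c2=3.
Step 4. [r2c1∈{2}] nothing but 2 survives at r2c1. So r2c1=2.
Step 5. [r2c2∈{1}] r2c2 is down to just 1, so r2c2=1.
Step 6. [r1c1∈{4}] nothing but 4 survives at r1c1, so r1c1=4.
Step 7. [r4c4∈{3}] r4c4's peers cover all but 3. So r4c4=3.
Step 8. [r3c4∈{2}] r3c4 is down to just 2, so r3c4=2.
Step 9. [r1c3∈{2}] nothing but 2 survives at r1c3 ⇒ r1c3=2.
Step 10. [r2c3∈{3}] r2c3 is down to just 3 ⇒ r2c3=3.

Answer: 4 3 2 1 / 2 1 3 4 / 3 4 1 2 / 1 2 4 3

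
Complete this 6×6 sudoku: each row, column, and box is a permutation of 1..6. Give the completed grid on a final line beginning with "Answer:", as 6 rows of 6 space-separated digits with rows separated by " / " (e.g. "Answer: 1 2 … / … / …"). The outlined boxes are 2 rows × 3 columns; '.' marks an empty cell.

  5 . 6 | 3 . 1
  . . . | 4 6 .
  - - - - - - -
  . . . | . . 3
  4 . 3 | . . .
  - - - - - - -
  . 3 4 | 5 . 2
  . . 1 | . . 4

Step 1. [r2c3∈{2}] r2c3 has the single candidate 2 ⇒ r2c3=2.
Step 2. [r4c6∈{5,6}] across col 6, 6 lands solely at r4c6. So r4c6=6.
Step 3. [r6c2∈{2,5,6}] 5 has one home in row 6: r6c2. So r6c2=5.
Step 4. [r4c5∈{1,2,5}] in row 4, 5 fits only at r4c5. So r4c5=5.
Step 5. [r2c2∈{1}] r2c2's peers cover all but 1. So r2c2=1.
Step 6. [r3c1∈{1,2,6}] col 1 places 1 nowhere but r3c1, so r3c1=1.
Step 7. [r3c4∈{2}] r3c4's peers cover all but 2 ⇒ r3c4=2.
Step 8. [r5c1∈{6}] only 6 remains possible at r5c1, so r5c1=6.
Step 9. [r2c6∈{5}] r2c6 has the single candidate 5 ⇒ r2c6=5.
Step 10. [r3c5∈{4}] r3c5 has the single candidate 4, so r3c5=4.
Step 11. [r4c2∈{2}] only 2 remains possible at r4c2. So r4c2=2.
Step 12. [r4c4∈{1}] r4c4's peers cover all but 1 ⇒ r4c4=1.
Step 13. [r2c1∈{3}] r2c1's peers cover all but 3, so r2c1=3.
Step 14. [r1c2∈{4}] r1c2 is down to just 4, so r1c2=4.
Step 15. [r6c1∈{2}] r6c1 is down to just 2, so r6c1=2.
Step 16. [r6c5∈{3}] r6c5 is down to just 3. So r6c5=3.
Step 17. [r1c5∈{2}] r1c5 is down to just 2, so r1c5=2.
Step 18. [r5c5∈{1}] only 1 remains possible at r5c5, so r5c5=1.
Step 19. [r6c4∈{6}] nothing but 6 survives at r6c4, so r6c4=6.
Step 20. [r3c3∈{5}] nothing but 5 survives at r3c3, so r3c3=5.
Step 21. [r3c2∈{6}] r3c2's peers cover all but 6 ⇒ r3c2=6.

Answer: 5 4 6 3 2 1 / 3 1 2 4 6 5 / 1 6 5 2 4 3 / 4 2 3 1 5 6 / 6 3 4 5 1 2 / 2 5 1 6 3 4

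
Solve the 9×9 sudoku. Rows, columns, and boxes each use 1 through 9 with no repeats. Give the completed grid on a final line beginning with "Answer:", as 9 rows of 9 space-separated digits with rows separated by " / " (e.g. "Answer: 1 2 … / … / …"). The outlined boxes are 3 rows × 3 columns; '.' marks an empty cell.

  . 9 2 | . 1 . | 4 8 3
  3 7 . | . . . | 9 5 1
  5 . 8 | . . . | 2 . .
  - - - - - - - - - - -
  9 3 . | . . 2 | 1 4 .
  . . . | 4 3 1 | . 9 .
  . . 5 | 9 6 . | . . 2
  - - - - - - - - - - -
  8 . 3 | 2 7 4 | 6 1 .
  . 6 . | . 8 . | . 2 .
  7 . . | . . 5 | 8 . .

Step 1. [r9c4∈{1,3,6}] across row 9, 6 lands solely at r9c4. So r9c4=6.
Step 2. [r9c5∈{9}] nothing but 9 survives at r9c5, so r9c5=9.
Step 3. [r8c4∈{1,3}] across col 4, 1 lands solely at r8c4. So r8c4=1.
Step 4. [r8c1∈{4}] r8c1 is down to just 4, so r8c1=4.
Step 5. [r3c6∈{3,6,7,9}] 9 has one home in row 3: r3c6. So r3c6=9.
Step 6. [r1c1∈{6}] only 6 remains possible at r1c1 ⇒ r1c1=6.
Step 7. [r6c2∈{1,4,8}] 4 has one home in row 6: r6c2. So r6c2=4.
Step 8. [r6c6∈{7,8}] across row 6, 8 lands solely at r6c6, so r6c6=8.
Step 9. [r4c4∈{5,7}] across box 5, 7 lands solely at r4c4. So r4c4=7.
Step 10. [r5c3∈{6,7}] 7 has one home in col 3: r5c3, so r5c3=7.
Step 11. [r5c9∈{5,6,8}] row 5 places 6 nowhere but r5c9, so r5c9=6.
Step 12. [r3c9∈{7}] r3c9's peers cover all but 7. So r3c9=7.
Step 13. [r8c7∈{3,5,7}] row 8 places 7 nowhere but r8c7 ⇒ r8c7=7.
Step 14. [r8c9∈{5,9}] 5 has one home in row 8: r8c9, so r8c9=5.
Step 15. [r9c2∈{1,2}] in row 9, 2 fits only at r9c2 ⇒ r9c2=2.
Step 16. [r9c8∈{3}] only 3 remains possible at r9c8 ⇒ r9c8=3.
Step 17. [r2c5∈{2,4}] row 2 places 2 nowhere but r2c5, so r2c5=2.
Step 18. [r5c2∈{8}] r5c2 is down to just 8. So r5c2=8.
Step 19. [r8c3∈{9}] nothing but 9 survives at r8c3. So r8c3=9.
Step 20. [r9c9∈{4}] r9c9 has the single candidate 4. So r9c9=4.
Step 21. [r5c1∈{2}] only 2 remains possible at r5c1, so r5c1=2.
Step 22. [r2c3∈{4}] nothing but 4 survives at r2c3, so r2c3=4.
Step 23. [r8c6∈{3}] only 3 remains possible at r8c6, so r8c6=3.
Step 24. [r2c4∈{8}] nothing but 8 survives at r2c4. So r2c4=8.
Step 25. [r4c9∈{8}] only 8 remains possible at r4c9 ⇒ r4c9=8.
Step 26. [r4c5∈{5}] nothing but 5 survives at r4c5 ⇒ r4c5=5.
Step 27. [r7c2∈{5}] r7c2 is down to just 5. So r7c2=5.
Step 28. [r6c8∈{7}] only 7 remains possible at r6c8, so r6c8=7.
Step 29. [r3c5∈{4}] nothing but 4 survives at r3c5 ⇒ r3c5=4.
Step 30. [r3c8∈{6}] r3c8's peers cover all but 6, so r3c8=6.
Step 31. [r1c6∈{7}] only 7 remains possible at r1c6 ⇒ r1c6=7.
Step 32. [r1c4∈{5}] r1c4 is down to just 5. So r1c4=5.
Step 33. [r2c6∈{6}] r2c6 is down to just 6, so r2c6=6.
Step 34. [r3c2∈{1}] nothing but 1 survives at r3c2 ⇒ r3c2=1.
Step 35. [r4c3∈{6}] r4c3 is down to just 6. So r4c3=6.
Step 36. [r7c9∈{9}] r7c9 is down to just 9, so r7c9=9.
Step 37. [r5c7∈{5}] r5c7 has the single candidate 5. So r5c7=5.
Step 38. [r6c1∈{1}] r6c1's peers cover all but 1. So r6c1=1.
Step 39. [r9c3∈{1}] r9c3 is down to just 1. So r9c3=1.
Step 40. [r6c7∈{3}] only 3 remains possible at r6c7, so r6c7=3.
Step 41. [r3c4∈{3}] only 3 remains possible at r3c4 ⇒ r3c4=3.

Answer: 6 9 2 5 1 7 4 8 3 / 3 7 4 8 2 6 9 5 1 / 5 1 8 3 4 9 2 6 7 / 9 3 6 7 5 2 1 4 8 / 2 8 7 4 3 1 5 9 6 / 1 4 5 9 6 8 3 7 2 / 8 5 3 2 7 4 6 1 9 / 4 6 9 1 8 3 7 2 5 / 7 2 1 6 9 5 8 3 4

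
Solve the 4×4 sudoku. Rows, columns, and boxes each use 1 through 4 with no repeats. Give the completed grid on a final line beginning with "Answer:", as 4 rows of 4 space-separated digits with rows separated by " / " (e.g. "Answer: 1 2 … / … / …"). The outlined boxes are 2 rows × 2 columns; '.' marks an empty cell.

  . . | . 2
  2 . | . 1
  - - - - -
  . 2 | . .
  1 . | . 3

Step 1. [r4c2∈{4}] only 4 remains possible at r4c2. So r4c2=4.
Step 2. [r2c3∈{3,4}] row 2 places 4 nowhere but r2c3. So r2c3=4.
Step 3. [r2c2∈{3}] r2c2's peers cover all but 3. So r2c2=3.
Step 4. [r3c3∈{1}] r3c3's peers cover all but 1. So r3c3=1.
Step 5. [r4c3∈{2}] r4c3 has the single candidate 2, so r4c3=2.
Step 6. [r3c1∈{3}] r3c1 is down to just 3 ⇒ r3c1=3.
Step 7. [r1c1∈{4}] r1c1 has the single candidate 4. So r1c1=4.
Step 8. [r1c3∈{3}] r1c3 is down to just 3. So r1c3=3.
Step 9. [r1c2∈{1}] only 1 remains possible at r1c2. So r1c2=1.
Step 10. [r3c4∈{4}] nothing but 4 survives at r3c4 ⇒ r3c4=4.

Answer: 4 1 3 2 / 2 3 4 1 / 3 2 1 4 / 1 4 2 3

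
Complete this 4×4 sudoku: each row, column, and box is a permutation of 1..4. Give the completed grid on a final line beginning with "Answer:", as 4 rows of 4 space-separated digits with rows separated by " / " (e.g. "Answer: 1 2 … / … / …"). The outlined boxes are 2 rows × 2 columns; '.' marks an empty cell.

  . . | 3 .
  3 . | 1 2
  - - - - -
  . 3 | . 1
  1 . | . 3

Step 1. [r2c2∈{4}] r2c2 has the single candidate 4, so r2c2=4.
Step 2. [r4c2∈{2}] r4c2's peers cover all but 2. So r4c2=2.
Step 3. [r4c3∈{4}] r4c3's peers cover all but 4 ⇒ r4c3=4.
Step 4. [r3c1∈{4}] only 4 remains possible at r3c1. So r3c1=4.
Step 5. [r3c3∈{2}] nothing but 2 survives at r3c3, so r3c3=2.
Step 6. [r1c4∈{4}] r1c4's peers cover all but 4. So r1c4=4.
Step 7. [r1c1∈{2}] only 2 remains possible at r1c1 ⇒ r1c1=2.
Step 8. [r1c2∈{1}] r1c2 is down to just 1 ⇒ r1c2=1.

Answer: 2 1 3 4 / 3 4 1 2 / 4 3 2 1 / 1 2 4 3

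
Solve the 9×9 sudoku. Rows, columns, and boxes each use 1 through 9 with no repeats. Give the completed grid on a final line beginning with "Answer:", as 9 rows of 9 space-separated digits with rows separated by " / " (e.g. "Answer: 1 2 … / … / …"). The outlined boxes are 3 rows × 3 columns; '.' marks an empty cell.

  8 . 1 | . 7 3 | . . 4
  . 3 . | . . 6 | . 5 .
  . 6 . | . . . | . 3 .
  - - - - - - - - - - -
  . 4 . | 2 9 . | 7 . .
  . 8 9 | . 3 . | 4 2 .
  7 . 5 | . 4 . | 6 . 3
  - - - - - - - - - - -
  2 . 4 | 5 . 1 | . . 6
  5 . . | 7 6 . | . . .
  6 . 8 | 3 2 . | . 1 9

Step 1. [r3c6∈{2,4,5,8,9}] r3c6 is the only open cell in col 6 admitting 2 ⇒ r3c6=2.
Step 2. [r1c4∈{9}] r1c4's peers cover all but 9. So r1c4=9.
Step 3. [r4c8∈{8}] only 8 remains possible at r4c8. So r4c8=8.
Step 4. [r2c3∈{2,7}] r2c3 is the only open cell in col 3 admitting 2, so r2c3=2.
Step 5. [r7c5∈{8}] nothing but 8 survives at r7c5. So r7c5=8.
Step 6. [r2c5∈{1}] r2c5 has the single candidate 1 ⇒ r2c5=1.
Step 7. [r5c1∈{1}] only 1 remains possible at r5c1. So r5c1=1.
Step 8. [r3c7∈{1,8,9}] 1 has one home in col 7: r3c7 ⇒ r3c7=1.
Step 9. [r8c3∈{3}] r8c3 is down to just 3 ⇒ r8c3=3.
Step 10. [r7c2∈{7,9}] across row 7, 9 lands solely at r7c2. So r7c2=9.
Step 11. [r4c6∈{5}] nothing but 5 survives at r4c6. So r4c6=5.
Step 12. [r3c1∈{4,9}] in row 3, 9 fits only at r3c1 ⇒ r3c1=9.
Step 13. [r3c4∈{4,8}] 4 has one home in row 3: r3c4, so r3c4=4.
Step 14. [r3c9∈{7,8}] r3c9 is the only open cell in row 3 admitting 8 ⇒ r3c9=8.
Step 15. [r1c7∈{2}] r1c7 has the single candidate 2 ⇒ r1c7=2.
Step 16. [r8c8∈{4}] only 4 remains possible at r8c8 ⇒ r8c8=4.
Step 17. [r2c4∈{8}] r2c4 is down to just 8 ⇒ r2c4=8.
Step 18. [r9c6∈{4}] only 4 remains possible at r9c6, so r9c6=4.
Step 19. [r6c8∈{9}] nothing but 9 survives at r6c8. So r6c8=9.
Step 20. [r2c9∈{7}] nothing but 7 survives at r2c9 ⇒ r2c9=7.
Step 21. [r8c6∈{9}] r8c6's peers cover all but 9, so r8c6=9.
Step 22. [r6c4∈{1}] nothing but 1 survives at r6c4. So r6c4=1.
Step 23. [r6c2∈{2}] nothing but 2 survives at r6c2 ⇒ r6c2=2.
Step 24. [r5c9∈{5}] r5c9 is down to just 5 ⇒ r5c9=5.
Step 25. [r9c2∈{7}] r9c2's peers cover all but 7. So r9c2=7.
Step 26. [r2c7∈{9}] only 9 remains possible at r2c7 ⇒ r2c7=9.
Step 27. [r8c2∈{1}] r8c2 has the single candidate 1 ⇒ r8c2=1.
Step 28. [r5c4∈{6}] r5c4 is down to just 6. So r5c4=6.
Step 29. [r1c8∈{6}] r1c8 is down to just 6, so r1c8=6.
Step 30. [r2c1∈{4}] only 4 remains possible at r2c1, so r2c1=4.
Step 31. [r3c5∈{5}] r3c5's peers cover all but 5, so r3c5=5.
Step 32. [r1c2∈{5}] r1c2's peers cover all but 5, so r1c2=5.
Step 33. [r3c3∈{7}] nothing but 7 survives at r3c3 ⇒ r3c3=7.
Step 34. [r7c8∈{7}] nothing but 7 survives at r7c8 ⇒ r7c8=7.
Step 35. [r4c3∈{6}] r4c3 is down to just 6, so r4c3=6.
Step 36. [r8c9∈{2}] only 2 remains possible at r8c9 ⇒ r8c9=2.
Step 37. [r9c7∈{5}] only 5 remains possible at r9c7 ⇒ r9c7=5.
Step 38. [r8c7∈{8}] nothing but 8 survives at r8c7. So r8c7=8.
Step 39. [r4c1∈{3}] r4c1 is down to just 3, so r4c1=3.
Step 40. [r6c6∈{8}] only 8 remains possible at r6c6 ⇒ r6c6=8.
Step 41. [r5c6∈{7}] r5c6's peers cover all but 7 ⇒ r5c6=7.
Step 42. [r7c7∈{3}] nothing but 3 survives at r7c7 ⇒ r7c7=3.
Step 43. [r4c9∈{1}] r4c9's peers cover all but 1 ⇒ r4c9=1.

Answer: 8 5 1 9 7 3 2 6 4 / 4 3 2 8 1 6 9 5 7 / 9 6 7 4 5 2 1 3 8 / 3 4 6 2 9 5 7 8 1 / 1 8 9 6 3 7 4 2 5 / 7 2 5 1 4 8 6 9 3 / 2 9 4 5 8 1 3 7 6 / 5 1 3 7 6 9 8 4 2 / 6 7 8 3 2 4 5 1 9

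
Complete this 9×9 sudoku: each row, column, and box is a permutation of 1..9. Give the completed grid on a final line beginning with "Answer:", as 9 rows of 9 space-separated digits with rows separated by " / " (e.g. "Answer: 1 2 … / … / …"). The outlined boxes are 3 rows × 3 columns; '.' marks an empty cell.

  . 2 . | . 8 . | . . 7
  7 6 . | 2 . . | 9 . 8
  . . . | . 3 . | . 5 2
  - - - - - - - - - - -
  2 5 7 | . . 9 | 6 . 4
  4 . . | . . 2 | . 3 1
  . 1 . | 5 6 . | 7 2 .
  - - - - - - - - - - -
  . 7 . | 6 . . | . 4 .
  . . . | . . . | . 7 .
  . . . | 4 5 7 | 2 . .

Step 1. [r2c3∈{1,3,4,5}] r2c3 is the only open cell in row 2 admitting 3. So r2c3=3.
Step 2. [r9c8∈{1,6,8,9}] in col 8, 9 fits only at r9c8, so r9c8=9.
Step 3. [r6c1∈{3,8,9}] 3 has one home in box 4: r6c1 ⇒ r6c1=3.
Step 4. [r2c8∈{1}] r2c8 is down to just 1. So r2c8=1.
Step 5. [r5c3∈{6,8,9}] row 5 places 6 nowhere but r5c3, so r5c3=6.
Step 6. [r3c7∈{4}] nothing but 4 survives at r3c7. So r3c7=4.
Step 7. [r1c3∈{1,4,5,9}] box 1 places 4 nowhere but r1c3. So r1c3=4.
Step 8. [r1c1∈{1,5,9}] r1c1 is the only open cell in box 1 admitting 5 ⇒ r1c1=5.
Step 9. [r5c2∈{8,9}] 9 has one home in row 5: r5c2, so r5c2=9.
Step 10. [r6c3∈{8}] r6c3 has the single candidate 8. So r6c3=8.
Step 11. [r9c3∈{1}] r9c3 has the single candidate 1, so r9c3=1.
Step 12. [r3c3∈{9}] nothing but 9 survives at r3c3 ⇒ r3c3=9.
Step 13. [r4c5∈{1}] only 1 remains possible at r4c5, so r4c5=1.
Step 14. [r3c2∈{8}] r3c2 has the single candidate 8. So r3c2=8.
Step 15. [r5c7∈{5,8}] r5c7 is the only open cell in row 5 admitting 5 ⇒ r5c7=5.
Step 16. [r5c4∈{7,8}] r5c4 is the only open cell in row 5 admitting 8 ⇒ r5c4=8.
Step 17. [r9c1∈{6,8}] r9c1 is the only open cell in row 9 admitting 8, so r9c1=8.
Step 18. [r1c7∈{3}] r1c7 has the single candidate 3, so r1c7=3.
Step 19. [r3c6∈{1,6}] in row 3, 6 fits only at r3c6, so r3c6=6.
Step 20. [r1c6∈{1}] only 1 remains possible at r1c6, so r1c6=1.
Step 21. [r8c4∈{1,3,9}] in col 4, 1 fits only at r8c4 ⇒ r8c4=1.
Step 22. [r8c1∈{6,9}] across col 1, 6 lands solely at r8c1. So r8c1=6.
Step 23. [r9c2∈{3}] r9c2 has the single candidate 3. So r9c2=3.
Step 24. [r8c7∈{8}] only 8 remains possible at r8c7 ⇒ r8c7=8.
Step 25. [r8c6∈{3}] r8c6's peers cover all but 3 ⇒ r8c6=3.
Step 26. [r8c5∈{2,9}] 9 has one home in row 8: r8c5. So r8c5=9.
Step 27. [r8c9∈{5}] r8c9's peers cover all but 5 ⇒ r8c9=5.
Step 28. [r2c6∈{4,5}] across row 2, 5 lands solely at r2c6. So r2c6=5.
Step 29. [r7c3∈{2,5}] row 7 places 5 nowhere but r7c3, so r7c3=5.
Step 30. [r7c6∈{8}] nothing but 8 survives at r7c6, so r7c6=8.
Step 31. [r2c5∈{4}] r2c5 is down to just 4, so r2c5=4.
Step 32. [r6c9∈{9}] r6c9 is down to just 9. So r6c9=9.
Step 33. [r7c1∈{9}] nothing but 9 survives at r7c1, so r7c1=9.
Step 34. [r4c8∈{8}] only 8 remains possible at r4c8 ⇒ r4c8=8.
Step 35. [r7c7∈{1}] r7c7's peers cover all but 1, so r7c7=1.
Step 36. [r8c3∈{2}] r8c3 is down to just 2 ⇒ r8c3=2.
Step 37. [r1c4∈{9}] r1c4 is down to just 9 ⇒ r1c4=9.
Step 38. [r4c4∈{3}] r4c4 has the single candidate 3 ⇒ r4c4=3.
Step 39. [r7c9∈{3}] r7c9's peers cover all but 3. So r7c9=3.
Step 40. [r3c4∈{7}] r3c4 has the single candidate 7 ⇒ r3c4=7.
Step 41. [r1c8∈{6}] nothing but 6 survives at r1c8, so r1c8=6.
Step 42. [r5c5∈{7}] r5c5's peers cover all but 7 ⇒ r5c5=7.
Step 43. [r7c5∈{2}] r7c5's peers cover all but 2. So r7c5=2.
Step 44. [r6c6∈{4}] r6c6's peers cover all but 4, so r6c6=4.
Step 45. [r3c1∈{1}] r3c1 has the single candidate 1 ⇒ r3c1=1.
Step 46. [r9c9∈{6}] only 6 remains possible at r9c9 ⇒ r9c9=6.
Step 47. [r8c2∈{4}] nothing but 4 survives at r8c2. So r8c2=4.

Answer: 5 2 4 9 8 1 3 6 7 / 7 6 3 2 4 5 9 1 8 / 1 8 9 7 3 6 4 5 2 / 2 5 7 3 1 9 6 8 4 / 4 9 6 8 7 2 5 3 1 / 3 1 8 5 6 4 7 2 9 / 9 7 5 6 2 8 1 4 3 / 6 4 2 1 9 3 8 7 5 / 8 3 1 4 5 7 2 9 6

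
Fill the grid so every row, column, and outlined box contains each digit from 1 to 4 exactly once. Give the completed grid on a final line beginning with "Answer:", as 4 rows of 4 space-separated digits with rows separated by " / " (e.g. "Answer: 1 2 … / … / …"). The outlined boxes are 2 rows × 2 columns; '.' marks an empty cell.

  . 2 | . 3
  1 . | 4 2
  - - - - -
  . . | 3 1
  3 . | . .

Step 1. [r3c2∈{4}] only 4 remains possible at r3c2, so r3c2=4.
Step 2. [r2c2∈{3}] nothing but 3 survives at r2c2. So r2c2=3.
Step 3. [r4c4∈{4}] nothing but 4 survives at r4c4 ⇒ r4c4=4.
Step 4. [r4c3∈{2}] only 2 remains possible at r4c3, so r4c3=2.
Step 5. [r1c1∈{4}] r1c1's peers cover all but 4 ⇒ r1c1=4.
Step 6. [r3c1∈{2}] r3c1's peers cover all but 2. So r3c1=2.
Step 7. [r1c3∈{1}] r1c3's peers cover all but 1. So r1c3=1.
Step 8. [r4c2∈{1}] only 1 remains possible at r4c2, so r4c2=1.

Answer: 4 2 1 3 / 1 3 4 2 / 2 4 3 1 / 3 1 2 4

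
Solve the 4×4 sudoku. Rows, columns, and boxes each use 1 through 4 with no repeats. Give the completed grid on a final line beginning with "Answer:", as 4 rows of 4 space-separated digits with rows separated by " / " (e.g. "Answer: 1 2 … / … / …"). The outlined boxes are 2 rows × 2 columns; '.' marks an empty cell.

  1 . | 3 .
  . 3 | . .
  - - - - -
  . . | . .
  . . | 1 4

Step 1. [r4c2∈{2}] r4c2 is down to just 2 ⇒ r4c2=2.
Step 2. [r1c4∈{2}] nothing but 2 survives at r1c4. So r1c4=2.
Step 3. [r1c2∈{4}] only 4 remains possible at r1c2 ⇒ r1c2=4.
Step 4. [r4c1∈{3}] only 3 remains possible at r4c1 ⇒ r4c1=3.
Step 5. [r3c1∈{4}] nothing but 4 survives at r3c1 ⇒ r3c1=4.
Step 6. [r2c4∈{1}] r2c4 is down to just 1, so r2c4=1.
Step 7. [r3c2∈{1}] r3c2's peers cover all but 1. So r3c2=1.
Step 8. [r3c4∈{3}] r3c4 has the single candidate 3 ⇒ r3c4=3.
Step 9. [r2c3∈{4}] r2c3 has the single candidate 4. So r2c3=4.
Step 10. [r2c1∈{2}] nothing but 2 survives at r2c1, so r2c1=2.
Step 11. [r3c3∈{2}] r3c3 is down to just 2. So r3c3=2.

Answer: 1 4 3 2 / 2 3 4 1 / 4 1 2 3 / 3 2 1 4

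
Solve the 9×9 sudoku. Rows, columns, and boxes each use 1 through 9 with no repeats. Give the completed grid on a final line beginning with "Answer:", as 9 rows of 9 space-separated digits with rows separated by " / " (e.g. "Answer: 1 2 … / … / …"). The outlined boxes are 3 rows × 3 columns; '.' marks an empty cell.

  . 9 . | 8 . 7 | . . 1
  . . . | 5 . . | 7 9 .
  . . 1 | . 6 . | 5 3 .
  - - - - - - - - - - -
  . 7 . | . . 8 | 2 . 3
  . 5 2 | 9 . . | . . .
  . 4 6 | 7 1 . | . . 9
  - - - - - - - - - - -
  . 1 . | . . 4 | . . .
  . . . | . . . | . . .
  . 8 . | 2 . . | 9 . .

Step 1. [r3c2∈{2}] r3c2 is down to just 2, so r3c2=2.
Step 2. [r6c7∈{8}] r6c7 is down to just 8, so r6c7=8.
Step 3. [r6c1∈{3}] nothing but 3 survives at r6c1 ⇒ r6c1=3.
Step 4. [r8c4∈{1,3,6}] across col 4, 1 lands solely at r8c4, so r8c4=1.
Step 5. [r7c4∈{3,6}] in col 4, 3 fits only at r7c4, so r7c4=3.
Step 6. [r7c7∈{6}] r7c7's peers cover all but 6. So r7c7=6.
Step 7. [r1c7∈{4}] r1c7's peers cover all but 4 ⇒ r1c7=4.
Step 8. [r9c3∈{3,4,5,7}] r9c3 is the only open cell in row 9 admitting 3 ⇒ r9c3=3.
Step 9. [r3c1∈{4,7,8}] 7 has one home in row 3: r3c1 ⇒ r3c1=7.
Step 10. [r9c8∈{1,4,5,7}] in row 9, 1 fits only at r9c8 ⇒ r9c8=1.
Step 11. [r8c2∈{6}] r8c2's peers cover all but 6 ⇒ r8c2=6.
Step 12. [r6c8∈{5}] r6c8 is down to just 5, so r6c8=5.
Step 13. [r4c5∈{4,5}] across row 4, 5 lands solely at r4c5 ⇒ r4c5=5.
Step 14. [r1c5∈{2,3}] across row 1, 3 lands solely at r1c5 ⇒ r1c5=3.
Step 15. [r1c8∈{2,6}] row 1 places 2 nowhere but r1c8, so r1c8=2.
Step 16. [r5c5∈{4}] r5c5 is down to just 4 ⇒ r5c5=4.
Step 17. [r9c5∈{7}] nothing but 7 survives at r9c5, so r9c5=7.
Step 18. [r3c9∈{8}] only 8 remains possible at r3c9. So r3c9=8.
Step 19. [r4c3∈{9}] only 9 remains possible at r4c3, so r4c3=9.
Step 20. [r1c3∈{5}] nothing but 5 survives at r1c3, so r1c3=5.
Step 21. [r7c3∈{7}] r7c3's peers cover all but 7. So r7c3=7.
Step 22. [r8c3∈{4}] r8c3 has the single candidate 4 ⇒ r8c3=4.
Step 23. [r9c1∈{5}] r9c1 has the single candidate 5. So r9c1=5.
Step 24. [r7c8∈{8}] r7c8 is down to just 8. So r7c8=8.
Step 25. [r7c5∈{9}] nothing but 9 survives at r7c5, so r7c5=9.
Step 26. [r7c1∈{2}] only 2 remains possible at r7c1, so r7c1=2.
Step 27. [r4c4∈{6}] r4c4 has the single candidate 6. So r4c4=6.
Step 28. [r8c9∈{2,5,7}] r8c9 is the only open cell in row 8 admitting 2 ⇒ r8c9=2.
Step 29. [r5c1∈{1,8}] row 5 places 8 nowhere but r5c1 ⇒ r5c1=8.
Step 30. [r5c8∈{6,7}] 6 has one home in col 8: r5c8. So r5c8=6.
Step 31. [r1c1∈{6}] only 6 remains possible at r1c1. So r1c1=6.
Step 32. [r2c6∈{1,2}] across row 2, 1 lands solely at r2c6. So r2c6=1.
Step 33. [r6c6∈{2}] r6c6 is down to just 2, so r6c6=2.
Step 34. [r3c4∈{4}] r3c4's peers cover all but 4. So r3c4=4.
Step 35. [r9c9∈{4}] r9c9's peers cover all but 4 ⇒ r9c9=4.
Step 36. [r8c6∈{5}] r8c6's peers cover all but 5 ⇒ r8c6=5.
Step 37. [r7c9∈{5}] only 5 remains possible at r7c9. So r7c9=5.
Step 38. [r2c9∈{6}] nothing but 6 survives at r2c9, so r2c9=6.
Step 39. [r8c1∈{9}] only 9 remains possible at r8c1. So r8c1=9.
Step 40. [r8c5∈{8}] nothing but 8 survives at r8c5, so r8c5=8.
Step 41. [r2c1∈{4}] r2c1 has the single candidate 4. So r2c1=4.
Step 42. [r3c6∈{9}] r3c6 is down to just 9. So r3c6=9.
Step 43. [r4c8∈{4}] r4c8 has the single candidate 4. So r4c8=4.
Step 44. [r2c2∈{3}] r2c2 is down to just 3 ⇒ r2c2=3.
Step 45. [r2c3∈{8}] r2c3's peers cover all but 8, so r2c3=8.
Step 46. [r5c6∈{3}] nothing but 3 survives at r5c6. So r5c6=3.
Step 47. [r9c6∈{6}] r9c6 has the single candidate 6 ⇒ r9c6=6.
Step 48. [r8c7∈{3}] r8c7 has the single candidate 3 ⇒ r8c7=3.
Step 49. [r8c8∈{7}] nothing but 7 survives at r8c8 ⇒ r8c8=7.
Step 50. [r5c9∈{7}] r5c9 is down to just 7 ⇒ r5c9=7.
Step 51. [r4c1∈{1}] r4c1 is down to just 1. So r4c1=1.
Step 52. [r2c5∈{2}] only 2 remains possible at r2c5 ⇒ r2c5=2.
Step 53. [r5c7∈{1}] only 1 remains possible at r5c7. So r5c7=1.

Answer: 6 9 5 8 3 7 4 2 1 / 4 3 8 5 2 1 7 9 6 / 7 2 1 4 6 9 5 3 8 / 1 7 9 6 5 8 2 4 3 / 8 5 2 9 4 3 1 6 7 / 3 4 6 7 1 2 8 5 9 / 2 1 7 3 9 4 6 8 5 / 9 6 4 1 8 5 3 7 2 / 5 8 3 2 7 6 9 1 4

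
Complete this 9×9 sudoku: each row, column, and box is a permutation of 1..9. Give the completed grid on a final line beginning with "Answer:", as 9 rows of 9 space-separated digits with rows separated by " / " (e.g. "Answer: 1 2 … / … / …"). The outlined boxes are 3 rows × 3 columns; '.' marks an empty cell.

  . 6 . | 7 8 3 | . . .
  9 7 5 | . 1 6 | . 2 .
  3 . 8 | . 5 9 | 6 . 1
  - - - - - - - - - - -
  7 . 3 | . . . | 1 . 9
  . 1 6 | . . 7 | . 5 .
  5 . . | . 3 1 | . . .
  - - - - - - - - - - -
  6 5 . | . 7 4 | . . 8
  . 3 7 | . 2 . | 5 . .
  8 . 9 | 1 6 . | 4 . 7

Step 1. [r4c6∈{2,5,8}] in col 6, 2 fits only at r4c6. So r4c6=2.
Step 2. [r4c5∈{4}] r4c5's peers cover all but 4 ⇒ r4c5=4.
Step 3. [r7c7∈{2,3,9}] 2 has one home in box 9: r7c7, so r7c7=2.
Step 4. [r6c2∈{2,4,8,9}] 9 has one home in col 2: r6c2. So r6c2=9.
Step 5. [r3c2∈{2,4}] in col 2, 4 fits only at r3c2. So r3c2=4.
Step 6. [r6c3∈{2,4}] 4 has one home in col 3: r6c3, so r6c3=4.
Step 7. [r5c9∈{2,3,4}] in row 5, 4 fits only at r5c9 ⇒ r5c9=4.
Step 8. [r2c7∈{3,8}] in row 2, 8 fits only at r2c7. So r2c7=8.
Step 9. [r5c4∈{8,9}] in row 5, 8 fits only at r5c4. So r5c4=8.
Step 10. [r6c4∈{6}] only 6 remains possible at r6c4 ⇒ r6c4=6.
Step 11. [r7c3∈{1}] only 1 remains possible at r7c3. So r7c3=1.
Step 12. [r4c8∈{6,8}] row 4 places 6 nowhere but r4c8, so r4c8=6.
Step 13. [r7c4∈{3,9}] 3 has one home in col 4: r7c4, so r7c4=3.
Step 14. [r7c8∈{9}] r7c8 has the single candidate 9. So r7c8=9.
Step 15. [r6c7∈{7}] only 7 remains possible at r6c7. So r6c7=7.
Step 16. [r1c1∈{1,2}] r1c1 is the only open cell in row 1 admitting 1. So r1c1=1.
Step 17. [r1c7∈{9}] r1c7's peers cover all but 9 ⇒ r1c7=9.
Step 18. [r8c9∈{6}] only 6 remains possible at r8c9 ⇒ r8c9=6.
Step 19. [r9c6∈{5}] only 5 remains possible at r9c6, so r9c6=5.
Step 20. [r9c8∈{3}] r9c8 is down to just 3, so r9c8=3.
Step 21. [r3c8∈{7}] only 7 remains possible at r3c8, so r3c8=7.
Step 22. [r2c9∈{3}] only 3 remains possible at r2c9, so r2c9=3.
Step 23. [r1c8∈{4}] only 4 remains possible at r1c8, so r1c8=4.
Step 24. [r8c8∈{1}] nothing but 1 survives at r8c8. So r8c8=1.
Step 25. [r4c4∈{5}] r4c4 has the single candidate 5. So r4c4=5.
Step 26. [r9c2∈{2}] nothing but 2 survives at r9c2 ⇒ r9c2=2.
Step 27. [r5c5∈{9}] only 9 remains possible at r5c5, so r5c5=9.
Step 28. [r2c4∈{4}] nothing but 4 survives at r2c4. So r2c4=4.
Step 29. [r3c4∈{2}] nothing but 2 survives at r3c4, so r3c4=2.
Step 30. [r6c9∈{2}] r6c9's peers cover all but 2. So r6c9=2.
Step 31. [r5c1∈{2}] nothing but 2 survives at r5c1, so r5c1=2.
Step 32. [r5c7∈{3}] r5c7 is down to just 3, so r5c7=3.
Step 33. [r8c1∈{4}] r8c1's peers cover all but 4. So r8c1=4.
Step 34. [r8c6∈{8}] r8c6 has the single candidate 8 ⇒ r8c6=8.
Step 35. [r8c4∈{9}] r8c4 has the single candidate 9. So r8c4=9.
Step 36. [r4c2∈{8}] only 8 remains possible at r4c2 ⇒ r4c2=8.
Step 37. [r6c8∈{8}] nothing but 8 survives at r6c8. So r6c8=8.
Step 38. [r1c9∈{5}] only 5 remains possible at r1c9 ⇒ r1c9=5.
Step 39. [r1c3∈{2}] r1c3's peers cover all but 2. So r1c3=2.

Answer: 1 6 2 7 8 3 9 4 5 / 9 7 5 4 1 6 8 2 3 / 3 4 8 2 5 9 6 7 1 / 7 8 3 5 4 2 1 6 9 / 2 1 6 8 9 7 3 5 4 / 5 9 4 6 3 1 7 8 2 / 6 5 1 3 7 4 2 9 8 / 4 3 7 9 2 8 5 1 6 / 8 2 9 1 6 5 4 3 7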